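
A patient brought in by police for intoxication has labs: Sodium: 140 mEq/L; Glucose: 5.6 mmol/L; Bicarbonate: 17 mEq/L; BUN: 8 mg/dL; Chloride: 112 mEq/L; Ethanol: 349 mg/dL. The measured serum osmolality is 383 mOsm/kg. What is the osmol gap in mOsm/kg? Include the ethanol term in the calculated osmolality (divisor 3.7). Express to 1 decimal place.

0.2 mOsm/kg

Calculated osmolality = 2·Na + glucose + BUN/2.8 + ethanol/3.7
= 2·140 + 5.6 + 8/2.8 + 349/3.7
= 280 + 5.60 + 2.86 + 94.32
= 382.78 mOsm/kg ≈ 382.8 mOsm/kg
Osmolar gap = measured − calculated = 383 − 382.8 = 0.2 mOsm/kg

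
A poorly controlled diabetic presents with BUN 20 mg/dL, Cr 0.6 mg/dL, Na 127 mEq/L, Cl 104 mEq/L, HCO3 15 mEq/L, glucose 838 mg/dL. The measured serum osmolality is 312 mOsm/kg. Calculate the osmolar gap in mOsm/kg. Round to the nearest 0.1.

4.3 mOsm/kg

Calculated osmolality = 2·Na + glucose/18 + BUN/2.8
= 2·127 + 838/18 + 20/2.8
= 254 + 46.56 + 7.14
= 307.7 mOsm/kg ≈ 307.7 mOsm/kg
Osmolar gap = measured − calculated = 312 − 307.7 = 4.3 mOsm/kg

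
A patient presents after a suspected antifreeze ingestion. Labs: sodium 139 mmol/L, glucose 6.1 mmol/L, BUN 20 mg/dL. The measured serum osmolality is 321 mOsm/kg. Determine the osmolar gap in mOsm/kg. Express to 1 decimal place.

29.8 mOsm/kg

Calculated osmolality = 2·Na + glucose + BUN/2.8
= 2·139 + 6.1 + 20/2.8
= 278 + 6.10 + 7.14
= 291.24 mOsm/kg ≈ 291.2 mOsm/kg
Osmolar gap = measured − calculated = 321 − 291.2 = 29.8 mOsm/kg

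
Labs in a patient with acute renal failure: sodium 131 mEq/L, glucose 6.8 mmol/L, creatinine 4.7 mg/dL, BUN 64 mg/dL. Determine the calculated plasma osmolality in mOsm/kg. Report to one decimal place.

291.7 mOsm/kg

Calculated osmolality = 2·Na + glucose + BUN/2.8
= 2·131 + 6.8 + 64/2.8
= 262 + 6.80 + 22.86
= 291.66 mOsm/kg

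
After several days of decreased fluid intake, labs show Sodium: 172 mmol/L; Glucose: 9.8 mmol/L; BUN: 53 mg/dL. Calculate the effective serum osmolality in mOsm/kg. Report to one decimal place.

Effective osmolality excludes urea (freely permeant across cell membranes):
2·Na + glucose
= 2·172 + 9.8
= 344 + 9.8
= 353.8 mOsm/kg

353.8 mOsm/kg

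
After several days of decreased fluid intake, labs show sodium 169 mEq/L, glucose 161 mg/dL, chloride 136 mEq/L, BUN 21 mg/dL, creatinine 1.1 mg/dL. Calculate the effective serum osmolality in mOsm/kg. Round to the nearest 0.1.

346.9 mOsm/kg

Effective osmolality excludes urea (freely permeant across cell membranes):
2·Na + glucose/18
= 2·169 + 161/18
= 338 + 8.94
= 346.94 mOsm/kg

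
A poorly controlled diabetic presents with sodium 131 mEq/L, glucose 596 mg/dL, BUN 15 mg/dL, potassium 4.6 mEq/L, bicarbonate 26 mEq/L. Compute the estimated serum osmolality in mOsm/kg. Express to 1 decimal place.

Calculated osmolality = 2·Na + glucose/18 + BUN/2.8
= 2·131 + 596/18 + 15/2.8
= 262 + 33.11 + 5.36
= 300.47 mOsm/kg

300.5 mOsm/kg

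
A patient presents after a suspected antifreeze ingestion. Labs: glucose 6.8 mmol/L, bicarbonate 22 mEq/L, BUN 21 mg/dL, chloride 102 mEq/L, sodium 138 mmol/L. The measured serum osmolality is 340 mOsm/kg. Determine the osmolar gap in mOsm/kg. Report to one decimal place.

Calculated osmolality = 2·Na + glucose + BUN/2.8
= 2·138 + 6.8 + 21/2.8
= 276 + 6.80 + 7.50
= 290.3 mOsm/kg ≈ 290.3 mOsm/kg
Osmolar gap = measured − calculated = 340 − 290.3 = 49.7 mOsm/kg

49.7 mOsm/kg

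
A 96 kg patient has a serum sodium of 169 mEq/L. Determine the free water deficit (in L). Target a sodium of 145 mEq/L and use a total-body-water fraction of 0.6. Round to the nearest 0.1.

TBW = 0.6 · 96 = 57.6 L
Free water deficit = TBW · (Na/145 − 1)
= 57.6 · (169/145 − 1)
= 57.6 · 0.1655
= 9.53 L

9.5 L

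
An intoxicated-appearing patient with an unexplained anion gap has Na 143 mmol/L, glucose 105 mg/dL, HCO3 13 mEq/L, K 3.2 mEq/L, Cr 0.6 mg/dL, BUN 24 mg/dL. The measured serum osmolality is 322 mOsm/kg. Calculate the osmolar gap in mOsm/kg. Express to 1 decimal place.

21.6 mOsm/kg

Calculated osmolality = 2·Na + glucose/18 + BUN/2.8
= 2·143 + 105/18 + 24/2.8
= 286 + 5.83 + 8.57
= 300.4 mOsm/kg ≈ 300.4 mOsm/kg
Osmolar gap = measured − calculated = 322 − 300.4 = 21.6 mOsm/kg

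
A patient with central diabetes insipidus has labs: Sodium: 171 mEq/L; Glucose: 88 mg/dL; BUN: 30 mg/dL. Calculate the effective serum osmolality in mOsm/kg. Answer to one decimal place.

Effective osmolality excludes urea (freely permeant across cell membranes):
2·Na + glucose/18
= 2·171 + 88/18
= 342 + 4.89
= 346.89 mOsm/kg

346.9 mOsm/kg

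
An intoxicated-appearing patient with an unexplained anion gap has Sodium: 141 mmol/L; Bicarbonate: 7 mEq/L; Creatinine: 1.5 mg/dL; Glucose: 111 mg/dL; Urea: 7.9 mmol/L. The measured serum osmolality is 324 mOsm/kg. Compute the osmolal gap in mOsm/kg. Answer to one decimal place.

27.9 mOsm/kg

Calculated osmolality = 2·Na + glucose/18 + urea
= 2·141 + 111/18 + 7.9
= 282 + 6.17 + 7.90
= 296.07 mOsm/kg ≈ 296.1 mOsm/kg
Osmolar gap = measured − calculated = 324 − 296.1 = 27.9 mOsm/kg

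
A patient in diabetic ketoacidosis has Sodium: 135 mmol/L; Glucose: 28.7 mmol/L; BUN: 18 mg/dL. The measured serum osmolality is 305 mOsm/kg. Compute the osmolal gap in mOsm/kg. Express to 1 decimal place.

-0.1 mOsm/kg

Calculated osmolality = 2·Na + glucose + BUN/2.8
= 2·135 + 28.7 + 18/2.8
= 270 + 28.70 + 6.43
= 305.13 mOsm/kg ≈ 305.1 mOsm/kg
Osmolar gap = measured − calculated = 305 − 305.1 = -0.1 mOsm/kg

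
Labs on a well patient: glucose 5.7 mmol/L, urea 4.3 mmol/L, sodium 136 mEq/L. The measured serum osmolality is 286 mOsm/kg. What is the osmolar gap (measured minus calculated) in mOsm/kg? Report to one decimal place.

Calculated osmolality = 2·Na + glucose + urea
= 2·136 + 5.7 + 4.3
= 272 + 5.70 + 4.30
= 282 mOsm/kg ≈ 282.0 mOsm/kg
Osmolar gap = measured − calculated = 286 − 282.0 = 4.0 mOsm/kg

4.0 mOsm/kg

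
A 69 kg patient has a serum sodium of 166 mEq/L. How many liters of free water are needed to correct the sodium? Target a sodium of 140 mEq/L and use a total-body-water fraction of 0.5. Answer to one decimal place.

TBW = 0.5 · 69 = 34.5 L
Free water deficit = TBW · (Na/140 − 1)
= 34.5 · (166/140 − 1)
= 34.5 · 0.1857
= 6.41 L

6.4 L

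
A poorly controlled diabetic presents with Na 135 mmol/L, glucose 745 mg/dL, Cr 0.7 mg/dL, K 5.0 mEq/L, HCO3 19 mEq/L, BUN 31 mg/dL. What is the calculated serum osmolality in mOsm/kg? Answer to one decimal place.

Calculated osmolality = 2·Na + glucose/18 + BUN/2.8
= 2·135 + 745/18 + 31/2.8
= 270 + 41.39 + 11.07
= 322.46 mOsm/kg

322.5 mOsm/kg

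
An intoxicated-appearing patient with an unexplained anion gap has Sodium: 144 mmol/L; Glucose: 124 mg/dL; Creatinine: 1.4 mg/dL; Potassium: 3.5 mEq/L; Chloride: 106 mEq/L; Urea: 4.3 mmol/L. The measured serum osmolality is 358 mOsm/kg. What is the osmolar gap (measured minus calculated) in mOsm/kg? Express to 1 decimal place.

58.8 mOsm/kg

Calculated osmolality = 2·Na + glucose/18 + urea
= 2·144 + 124/18 + 4.3
= 288 + 6.89 + 4.30
= 299.19 mOsm/kg ≈ 299.2 mOsm/kg
Osmolar gap = measured − calculated = 358 − 299.2 = 58.8 mOsm/kg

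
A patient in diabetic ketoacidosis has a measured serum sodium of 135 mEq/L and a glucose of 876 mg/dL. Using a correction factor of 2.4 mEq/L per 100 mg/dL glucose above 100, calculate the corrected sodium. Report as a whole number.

154 mEq/L

Corrected Na = measured Na + 2.4 · (glucose − 100)/100
= 135 + 2.4 · (876 − 100)/100
= 135 + 18.6
= 153.6 mEq/L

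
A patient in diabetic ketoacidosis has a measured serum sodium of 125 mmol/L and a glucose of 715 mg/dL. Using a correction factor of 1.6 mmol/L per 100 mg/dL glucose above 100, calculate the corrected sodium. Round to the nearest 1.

Corrected Na = measured Na + 1.6 · (glucose − 100)/100
= 125 + 1.6 · (715 − 100)/100
= 125 + 9.8
= 134.8 mmol/L

135 mmol/L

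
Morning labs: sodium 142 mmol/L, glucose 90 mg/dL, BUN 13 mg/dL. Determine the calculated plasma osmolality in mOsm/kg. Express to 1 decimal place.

293.6 mOsm/kg

Calculated osmolality = 2·Na + glucose/18 + BUN/2.8
= 2·142 + 90/18 + 13/2.8
= 284 + 5 + 4.64
= 293.64 mOsm/kg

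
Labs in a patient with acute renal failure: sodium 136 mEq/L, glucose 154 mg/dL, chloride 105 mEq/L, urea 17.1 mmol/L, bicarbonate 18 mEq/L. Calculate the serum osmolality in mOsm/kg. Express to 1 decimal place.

297.7 mOsm/kg

Calculated osmolality = 2·Na + glucose/18 + urea
= 2·136 + 154/18 + 17.1
= 272 + 8.56 + 17.10
= 297.66 mOsm/kg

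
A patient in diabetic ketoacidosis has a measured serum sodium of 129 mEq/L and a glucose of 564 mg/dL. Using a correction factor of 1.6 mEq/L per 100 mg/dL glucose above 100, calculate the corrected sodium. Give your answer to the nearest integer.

Corrected Na = measured Na + 1.6 · (glucose − 100)/100
= 129 + 1.6 · (564 − 100)/100
= 129 + 7.4
= 136.4 mEq/L

136 mEq/L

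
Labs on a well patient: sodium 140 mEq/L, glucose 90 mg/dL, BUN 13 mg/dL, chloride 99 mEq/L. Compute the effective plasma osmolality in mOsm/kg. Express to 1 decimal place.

285.0 mOsm/kg

Effective osmolality excludes urea (freely permeant across cell membranes):
2·Na + glucose/18
= 2·140 + 90/18
= 280 + 5
= 285 mOsm/kg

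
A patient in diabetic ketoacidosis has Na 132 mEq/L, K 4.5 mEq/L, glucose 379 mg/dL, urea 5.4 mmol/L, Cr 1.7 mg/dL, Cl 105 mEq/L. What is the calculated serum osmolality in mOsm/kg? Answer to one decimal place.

290.5 mOsm/kg

Calculated osmolality = 2·Na + glucose/18 + urea
= 2·132 + 379/18 + 5.4
= 264 + 21.06 + 5.40
= 290.46 mOsm/kg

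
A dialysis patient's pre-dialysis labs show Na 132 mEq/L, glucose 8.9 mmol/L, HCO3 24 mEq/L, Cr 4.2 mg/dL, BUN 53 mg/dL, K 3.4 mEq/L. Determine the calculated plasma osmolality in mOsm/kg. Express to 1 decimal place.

Calculated osmolality = 2·Na + glucose + BUN/2.8
= 2·132 + 8.9 + 53/2.8
= 264 + 8.90 + 18.93
= 291.83 mOsm/kg

291.8 mOsm/kg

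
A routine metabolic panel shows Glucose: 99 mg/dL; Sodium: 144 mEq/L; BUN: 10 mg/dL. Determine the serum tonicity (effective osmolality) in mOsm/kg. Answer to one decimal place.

293.5 mOsm/kg

Effective osmolality excludes urea (freely permeant across cell membranes):
2·Na + glucose/18
= 2·144 + 99/18
= 288 + 5.5
= 293.5 mOsm/kg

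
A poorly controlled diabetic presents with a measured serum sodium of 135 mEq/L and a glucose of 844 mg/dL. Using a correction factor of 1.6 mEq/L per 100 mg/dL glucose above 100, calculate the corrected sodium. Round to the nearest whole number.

147 mEq/L

Corrected Na = measured Na + 1.6 · (glucose − 100)/100
= 135 + 1.6 · (844 − 100)/100
= 135 + 11.9
= 146.9 mEq/L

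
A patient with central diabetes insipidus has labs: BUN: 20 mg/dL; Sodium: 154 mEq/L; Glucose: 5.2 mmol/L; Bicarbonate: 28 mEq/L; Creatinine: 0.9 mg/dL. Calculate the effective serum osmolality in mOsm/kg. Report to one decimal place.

313.2 mOsm/kg

Effective osmolality excludes urea (freely permeant across cell membranes):
2·Na + glucose
= 2·154 + 5.2
= 308 + 5.2
= 313.2 mOsm/kg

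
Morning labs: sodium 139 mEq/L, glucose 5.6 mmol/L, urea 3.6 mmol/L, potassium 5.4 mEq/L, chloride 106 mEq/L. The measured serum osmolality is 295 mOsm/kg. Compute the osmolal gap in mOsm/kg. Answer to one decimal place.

Calculated osmolality = 2·Na + glucose + urea
= 2·139 + 5.6 + 3.6
= 278 + 5.60 + 3.60
= 287.2 mOsm/kg ≈ 287.2 mOsm/kg
Osmolar gap = measured − calculated = 295 − 287.2 = 7.8 mOsm/kg

7.8 mOsm/kg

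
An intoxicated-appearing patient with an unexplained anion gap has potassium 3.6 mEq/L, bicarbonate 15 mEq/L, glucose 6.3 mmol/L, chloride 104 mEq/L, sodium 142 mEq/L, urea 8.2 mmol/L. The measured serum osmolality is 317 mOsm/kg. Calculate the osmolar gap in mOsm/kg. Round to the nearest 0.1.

Calculated osmolality = 2·Na + glucose + urea
= 2·142 + 6.3 + 8.2
= 284 + 6.30 + 8.20
= 298.5 mOsm/kg ≈ 298.5 mOsm/kg
Osmolar gap = measured − calculated = 317 − 298.5 = 18.5 mOsm/kg

18.5 mOsm/kg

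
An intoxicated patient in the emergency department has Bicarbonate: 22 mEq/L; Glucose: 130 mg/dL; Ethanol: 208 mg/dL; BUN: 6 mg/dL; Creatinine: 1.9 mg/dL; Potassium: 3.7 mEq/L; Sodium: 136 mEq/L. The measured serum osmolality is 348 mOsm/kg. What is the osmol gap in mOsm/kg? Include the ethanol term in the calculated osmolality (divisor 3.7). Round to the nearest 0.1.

Calculated osmolality = 2·Na + glucose/18 + BUN/2.8 + ethanol/3.7
= 2·136 + 130/18 + 6/2.8 + 208/3.7
= 272 + 7.22 + 2.14 + 56.22
= 337.58 mOsm/kg ≈ 337.6 mOsm/kg
Osmolar gap = measured − calculated = 348 − 337.6 = 10.4 mOsm/kg

10.4 mOsm/kg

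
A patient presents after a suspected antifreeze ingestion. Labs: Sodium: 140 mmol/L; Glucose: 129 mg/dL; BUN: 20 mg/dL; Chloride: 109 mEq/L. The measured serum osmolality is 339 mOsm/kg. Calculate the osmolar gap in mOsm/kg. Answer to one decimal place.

44.7 mOsm/kg

Calculated osmolality = 2·Na + glucose/18 + BUN/2.8
= 2·140 + 129/18 + 20/2.8
= 280 + 7.17 + 7.14
= 294.31 mOsm/kg ≈ 294.3 mOsm/kg
Osmolar gap = measured − calculated = 339 − 294.3 = 44.7 mOsm/kg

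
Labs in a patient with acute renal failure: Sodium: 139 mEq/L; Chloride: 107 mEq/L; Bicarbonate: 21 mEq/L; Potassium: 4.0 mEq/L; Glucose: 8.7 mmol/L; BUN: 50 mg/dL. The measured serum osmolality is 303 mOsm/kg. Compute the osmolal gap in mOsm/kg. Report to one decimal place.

-1.6 mOsm/kg

Calculated osmolality = 2·Na + glucose + BUN/2.8
= 2·139 + 8.7 + 50/2.8
= 278 + 8.70 + 17.86
= 304.56 mOsm/kg ≈ 304.6 mOsm/kg
Osmolar gap = measured − calculated = 303 − 304.6 = -1.6 mOsm/kg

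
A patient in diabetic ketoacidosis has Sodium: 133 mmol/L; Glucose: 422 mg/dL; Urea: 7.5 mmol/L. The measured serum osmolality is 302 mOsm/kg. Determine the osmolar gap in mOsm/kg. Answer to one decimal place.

Calculated osmolality = 2·Na + glucose/18 + urea
= 2·133 + 422/18 + 7.5
= 266 + 23.44 + 7.50
= 296.94 mOsm/kg ≈ 296.9 mOsm/kg
Osmolar gap = measured − calculated = 302 − 296.9 = 5.1 mOsm/kg

5.1 mOsm/kg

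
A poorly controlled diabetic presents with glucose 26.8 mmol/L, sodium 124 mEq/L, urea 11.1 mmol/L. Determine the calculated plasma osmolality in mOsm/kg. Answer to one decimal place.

285.9 mOsm/kg

Calculated osmolality = 2·Na + glucose + urea
= 2·124 + 26.8 + 11.1
= 248 + 26.80 + 11.10
= 285.9 mOsm/kg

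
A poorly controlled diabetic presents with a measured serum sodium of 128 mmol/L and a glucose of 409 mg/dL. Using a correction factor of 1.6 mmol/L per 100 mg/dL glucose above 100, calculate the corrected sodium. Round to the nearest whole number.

Corrected Na = measured Na + 1.6 · (glucose − 100)/100
= 128 + 1.6 · (409 − 100)/100
= 128 + 4.9
= 132.9 mmol/L

133 mmol/L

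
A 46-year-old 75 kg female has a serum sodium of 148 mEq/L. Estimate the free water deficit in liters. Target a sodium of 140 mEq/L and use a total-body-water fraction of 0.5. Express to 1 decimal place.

TBW = 0.5 · 75 = 37.5 L
Free water deficit = TBW · (Na/140 − 1)
= 37.5 · (148/140 − 1)
= 37.5 · 0.0571
= 2.14 L

2.1 L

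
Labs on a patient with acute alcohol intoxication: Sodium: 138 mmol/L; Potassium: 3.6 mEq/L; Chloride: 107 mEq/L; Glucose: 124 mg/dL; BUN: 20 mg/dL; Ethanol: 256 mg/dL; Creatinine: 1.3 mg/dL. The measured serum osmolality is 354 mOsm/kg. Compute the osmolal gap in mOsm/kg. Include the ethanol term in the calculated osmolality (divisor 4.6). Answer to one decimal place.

8.3 mOsm/kg

Calculated osmolality = 2·Na + glucose/18 + BUN/2.8 + ethanol/4.6
= 2·138 + 124/18 + 20/2.8 + 256/4.6
= 276 + 6.89 + 7.14 + 55.65
= 345.68 mOsm/kg ≈ 345.7 mOsm/kg
Osmolar gap = measured − calculated = 354 − 345.7 = 8.3 mOsm/kg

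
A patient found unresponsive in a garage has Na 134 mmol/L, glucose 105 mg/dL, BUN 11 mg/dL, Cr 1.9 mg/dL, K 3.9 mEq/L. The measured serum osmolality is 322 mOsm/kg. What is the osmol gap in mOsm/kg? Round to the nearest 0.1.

Calculated osmolality = 2·Na + glucose/18 + BUN/2.8
= 2·134 + 105/18 + 11/2.8
= 268 + 5.83 + 3.93
= 277.76 mOsm/kg ≈ 277.8 mOsm/kg
Osmolar gap = measured − calculated = 322 − 277.8 = 44.2 mOsm/kg

44.2 mOsm/kg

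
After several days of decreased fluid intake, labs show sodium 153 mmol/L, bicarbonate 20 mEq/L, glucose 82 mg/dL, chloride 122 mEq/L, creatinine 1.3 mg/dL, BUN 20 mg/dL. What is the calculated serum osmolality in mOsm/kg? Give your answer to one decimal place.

317.7 mOsm/kg

Calculated osmolality = 2·Na + glucose/18 + BUN/2.8
= 2·153 + 82/18 + 20/2.8
= 306 + 4.56 + 7.14
= 317.7 mOsm/kg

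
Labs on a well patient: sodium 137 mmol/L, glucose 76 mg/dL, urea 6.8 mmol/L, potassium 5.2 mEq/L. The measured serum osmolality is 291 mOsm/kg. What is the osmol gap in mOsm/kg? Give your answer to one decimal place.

6.0 mOsm/kg

Calculated osmolality = 2·Na + glucose/18 + urea
= 2·137 + 76/18 + 6.8
= 274 + 4.22 + 6.80
= 285.02 mOsm/kg ≈ 285.0 mOsm/kg
Osmolar gap = measured − calculated = 291 − 285.0 = 6.0 mOsm/kg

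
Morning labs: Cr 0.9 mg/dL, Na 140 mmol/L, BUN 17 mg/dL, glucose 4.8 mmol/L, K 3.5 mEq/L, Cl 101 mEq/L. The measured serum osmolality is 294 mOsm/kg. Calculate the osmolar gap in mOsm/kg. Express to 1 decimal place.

3.1 mOsm/kg

Calculated osmolality = 2·Na + glucose + BUN/2.8
= 2·140 + 4.8 + 17/2.8
= 280 + 4.80 + 6.07
= 290.87 mOsm/kg ≈ 290.9 mOsm/kg
Osmolar gap = measured − calculated = 294 − 290.9 = 3.1 mOsm/kg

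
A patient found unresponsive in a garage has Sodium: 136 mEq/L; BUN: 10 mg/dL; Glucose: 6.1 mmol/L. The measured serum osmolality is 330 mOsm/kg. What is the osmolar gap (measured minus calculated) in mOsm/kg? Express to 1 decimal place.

48.3 mOsm/kg

Calculated osmolality = 2·Na + glucose + BUN/2.8
= 2·136 + 6.1 + 10/2.8
= 272 + 6.10 + 3.57
= 281.67 mOsm/kg ≈ 281.7 mOsm/kg
Osmolar gap = measured − calculated = 330 − 281.7 = 48.3 mOsm/kg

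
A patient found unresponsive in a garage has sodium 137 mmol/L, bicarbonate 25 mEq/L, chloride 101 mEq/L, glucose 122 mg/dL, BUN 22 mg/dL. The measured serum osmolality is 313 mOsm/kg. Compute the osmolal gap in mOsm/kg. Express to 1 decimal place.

Calculated osmolality = 2·Na + glucose/18 + BUN/2.8
= 2·137 + 122/18 + 22/2.8
= 274 + 6.78 + 7.86
= 288.64 mOsm/kg ≈ 288.6 mOsm/kg
Osmolar gap = measured − calculated = 313 − 288.6 = 24.4 mOsm/kg

24.4 mOsm/kg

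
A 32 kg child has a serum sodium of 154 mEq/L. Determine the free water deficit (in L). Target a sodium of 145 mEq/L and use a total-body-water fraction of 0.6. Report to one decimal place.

TBW = 0.6 · 32 = 19.2 L
Free water deficit = TBW · (Na/145 − 1)
= 19.2 · (154/145 − 1)
= 19.2 · 0.0621
= 1.19 L

1.2 L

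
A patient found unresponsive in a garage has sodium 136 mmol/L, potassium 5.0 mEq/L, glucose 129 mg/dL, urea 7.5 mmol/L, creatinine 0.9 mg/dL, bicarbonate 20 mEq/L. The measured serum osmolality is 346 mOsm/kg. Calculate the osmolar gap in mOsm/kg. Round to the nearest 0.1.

Calculated osmolality = 2·Na + glucose/18 + urea
= 2·136 + 129/18 + 7.5
= 272 + 7.17 + 7.50
= 286.67 mOsm/kg ≈ 286.7 mOsm/kg
Osmolar gap = measured − calculated = 346 − 286.7 = 59.3 mOsm/kg

59.3 mOsm/kg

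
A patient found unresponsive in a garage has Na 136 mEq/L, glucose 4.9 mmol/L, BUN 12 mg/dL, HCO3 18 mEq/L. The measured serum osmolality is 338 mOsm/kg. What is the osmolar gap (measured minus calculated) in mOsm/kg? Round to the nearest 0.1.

56.8 mOsm/kg

Calculated osmolality = 2·Na + glucose + BUN/2.8
= 2·136 + 4.9 + 12/2.8
= 272 + 4.90 + 4.29
= 281.19 mOsm/kg ≈ 281.2 mOsm/kg
Osmolar gap = measured − calculated = 338 − 281.2 = 56.8 mOsm/kg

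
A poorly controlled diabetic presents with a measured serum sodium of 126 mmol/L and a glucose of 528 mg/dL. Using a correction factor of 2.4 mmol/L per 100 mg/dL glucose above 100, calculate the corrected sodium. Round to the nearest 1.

136 mmol/L

Corrected Na = measured Na + 2.4 · (glucose − 100)/100
= 126 + 2.4 · (528 − 100)/100
= 126 + 10.3
= 136.3 mmol/L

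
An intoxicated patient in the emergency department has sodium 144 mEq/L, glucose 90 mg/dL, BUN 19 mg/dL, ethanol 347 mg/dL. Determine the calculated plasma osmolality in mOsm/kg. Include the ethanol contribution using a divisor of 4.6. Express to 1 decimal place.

Calculated osmolality = 2·Na + glucose/18 + BUN/2.8 + ethanol/4.6
= 2·144 + 90/18 + 19/2.8 + 347/4.6
= 288 + 5 + 6.79 + 75.43
= 375.22 mOsm/kg

375.2 mOsm/kg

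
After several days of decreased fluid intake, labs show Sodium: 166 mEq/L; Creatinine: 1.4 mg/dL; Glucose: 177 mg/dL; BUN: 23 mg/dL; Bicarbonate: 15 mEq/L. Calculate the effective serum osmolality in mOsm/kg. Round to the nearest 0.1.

341.8 mOsm/kg

Effective osmolality excludes urea (freely permeant across cell membranes):
2·Na + glucose/18
= 2·166 + 177/18
= 332 + 9.83
= 341.83 mOsm/kg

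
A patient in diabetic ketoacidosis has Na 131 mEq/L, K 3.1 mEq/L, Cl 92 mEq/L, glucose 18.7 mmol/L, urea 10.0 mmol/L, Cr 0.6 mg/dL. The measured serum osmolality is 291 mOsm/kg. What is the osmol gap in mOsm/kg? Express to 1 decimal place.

0.3 mOsm/kg

Calculated osmolality = 2·Na + glucose + urea
= 2·131 + 18.7 + 10
= 262 + 18.70 + 10
= 290.7 mOsm/kg ≈ 290.7 mOsm/kg
Osmolar gap = measured − calculated = 291 − 290.7 = 0.3 mOsm/kg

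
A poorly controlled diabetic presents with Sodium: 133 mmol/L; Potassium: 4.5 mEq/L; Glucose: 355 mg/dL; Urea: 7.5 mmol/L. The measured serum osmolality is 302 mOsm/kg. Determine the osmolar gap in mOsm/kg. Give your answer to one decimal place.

8.8 mOsm/kg

Calculated osmolality = 2·Na + glucose/18 + urea
= 2·133 + 355/18 + 7.5
= 266 + 19.72 + 7.50
= 293.22 mOsm/kg ≈ 293.2 mOsm/kg
Osmolar gap = measured − calculated = 302 − 293.2 = 8.8 mOsm/kg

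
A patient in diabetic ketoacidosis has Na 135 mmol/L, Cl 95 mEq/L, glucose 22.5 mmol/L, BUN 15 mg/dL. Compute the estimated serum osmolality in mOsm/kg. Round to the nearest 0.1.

297.9 mOsm/kg

Calculated osmolality = 2·Na + glucose + BUN/2.8
= 2·135 + 22.5 + 15/2.8
= 270 + 22.50 + 5.36
= 297.86 mOsm/kg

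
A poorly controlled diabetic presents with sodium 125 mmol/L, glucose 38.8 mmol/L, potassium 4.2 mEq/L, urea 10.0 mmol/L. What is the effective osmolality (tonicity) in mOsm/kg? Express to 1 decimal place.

Effective osmolality excludes urea (freely permeant across cell membranes):
2·Na + glucose
= 2·125 + 38.8
= 250 + 38.8
= 288.8 mOsm/kg

288.8 mOsm/kg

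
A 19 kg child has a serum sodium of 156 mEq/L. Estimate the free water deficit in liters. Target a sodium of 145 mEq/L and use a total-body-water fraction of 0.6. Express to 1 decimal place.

TBW = 0.6 · 19 = 11.4 L
Free water deficit = TBW · (Na/145 − 1)
= 11.4 · (156/145 − 1)
= 11.4 · 0.0759
= 0.87 L

0.9 L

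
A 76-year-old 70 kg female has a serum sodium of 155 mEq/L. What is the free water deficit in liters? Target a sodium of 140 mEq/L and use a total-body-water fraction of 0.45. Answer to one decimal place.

TBW = 0.45 · 70 = 31.5 L
Free water deficit = TBW · (Na/140 − 1)
= 31.5 · (155/140 − 1)
= 31.5 · 0.1071
= 3.37 L

3.4 L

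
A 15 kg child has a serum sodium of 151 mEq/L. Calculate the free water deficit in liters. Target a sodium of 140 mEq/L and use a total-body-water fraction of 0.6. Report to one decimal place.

0.7 L

TBW = 0.6 · 15 = 9 L
Free water deficit = TBW · (Na/140 − 1)
= 9 · (151/140 − 1)
= 9 · 0.0786
= 0.71 L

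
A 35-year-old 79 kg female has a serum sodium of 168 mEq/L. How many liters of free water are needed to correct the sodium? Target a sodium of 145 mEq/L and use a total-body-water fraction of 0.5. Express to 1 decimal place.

TBW = 0.5 · 79 = 39.5 L
Free water deficit = TBW · (Na/145 − 1)
= 39.5 · (168/145 − 1)
= 39.5 · 0.1586
= 6.26 L

6.3 L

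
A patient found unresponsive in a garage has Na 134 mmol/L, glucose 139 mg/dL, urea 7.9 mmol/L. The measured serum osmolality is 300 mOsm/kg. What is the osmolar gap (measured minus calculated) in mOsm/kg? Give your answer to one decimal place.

16.4 mOsm/kg

Calculated osmolality = 2·Na + glucose/18 + urea
= 2·134 + 139/18 + 7.9
= 268 + 7.72 + 7.90
= 283.62 mOsm/kg ≈ 283.6 mOsm/kg
Osmolar gap = measured − calculated = 300 − 283.6 = 16.4 mOsm/kg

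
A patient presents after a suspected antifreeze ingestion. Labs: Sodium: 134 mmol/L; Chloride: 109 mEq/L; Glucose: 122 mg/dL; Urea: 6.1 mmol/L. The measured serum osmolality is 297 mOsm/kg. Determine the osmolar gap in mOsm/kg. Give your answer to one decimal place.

Calculated osmolality = 2·Na + glucose/18 + urea
= 2·134 + 122/18 + 6.1
= 268 + 6.78 + 6.10
= 280.88 mOsm/kg ≈ 280.9 mOsm/kg
Osmolar gap = measured − calculated = 297 − 280.9 = 16.1 mOsm/kg

16.1 mOsm/kg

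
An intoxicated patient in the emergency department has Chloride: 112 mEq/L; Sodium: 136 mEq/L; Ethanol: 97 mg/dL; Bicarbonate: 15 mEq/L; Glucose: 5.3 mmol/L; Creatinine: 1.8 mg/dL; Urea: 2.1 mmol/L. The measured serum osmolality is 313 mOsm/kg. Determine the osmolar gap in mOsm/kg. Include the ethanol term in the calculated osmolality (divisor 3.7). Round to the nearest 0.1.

7.4 mOsm/kg

Calculated osmolality = 2·Na + glucose + urea + ethanol/3.7
= 2·136 + 5.3 + 2.1 + 97/3.7
= 272 + 5.30 + 2.10 + 26.22
= 305.62 mOsm/kg ≈ 305.6 mOsm/kg
Osmolar gap = measured − calculated = 313 − 305.6 = 7.4 mOsm/kg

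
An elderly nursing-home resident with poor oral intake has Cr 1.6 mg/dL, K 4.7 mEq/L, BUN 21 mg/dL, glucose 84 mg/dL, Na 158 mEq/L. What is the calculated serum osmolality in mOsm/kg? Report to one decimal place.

328.2 mOsm/kg

Calculated osmolality = 2·Na + glucose/18 + BUN/2.8
= 2·158 + 84/18 + 21/2.8
= 316 + 4.67 + 7.50
= 328.17 mOsm/kg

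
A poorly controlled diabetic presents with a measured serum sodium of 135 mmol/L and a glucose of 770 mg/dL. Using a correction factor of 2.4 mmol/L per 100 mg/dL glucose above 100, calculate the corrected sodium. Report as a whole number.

151 mmol/L

Corrected Na = measured Na + 2.4 · (glucose − 100)/100
= 135 + 2.4 · (770 − 100)/100
= 135 + 16.1
= 151.1 mmol/L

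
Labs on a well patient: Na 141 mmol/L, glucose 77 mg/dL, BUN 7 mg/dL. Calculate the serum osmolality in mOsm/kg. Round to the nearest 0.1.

Calculated osmolality = 2·Na + glucose/18 + BUN/2.8
= 2·141 + 77/18 + 7/2.8
= 282 + 4.28 + 2.50
= 288.78 mOsm/kg

288.8 mOsm/kg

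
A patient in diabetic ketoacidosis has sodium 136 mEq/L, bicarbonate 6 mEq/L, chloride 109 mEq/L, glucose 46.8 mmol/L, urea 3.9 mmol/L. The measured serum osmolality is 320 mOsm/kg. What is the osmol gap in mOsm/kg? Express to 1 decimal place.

-2.7 mOsm/kg

Calculated osmolality = 2·Na + glucose + urea
= 2·136 + 46.8 + 3.9
= 272 + 46.80 + 3.90
= 322.7 mOsm/kg ≈ 322.7 mOsm/kg
Osmolar gap = measured − calculated = 320 − 322.7 = -2.7 mOsm/kg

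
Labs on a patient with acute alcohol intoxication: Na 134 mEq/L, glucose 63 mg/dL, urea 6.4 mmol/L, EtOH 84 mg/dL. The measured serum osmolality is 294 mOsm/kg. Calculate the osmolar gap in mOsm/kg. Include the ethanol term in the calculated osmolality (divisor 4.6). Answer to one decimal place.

-2.2 mOsm/kg

Calculated osmolality = 2·Na + glucose/18 + urea + ethanol/4.6
= 2·134 + 63/18 + 6.4 + 84/4.6
= 268 + 3.50 + 6.40 + 18.26
= 296.16 mOsm/kg ≈ 296.2 mOsm/kg
Osmolar gap = measured − calculated = 294 − 296.2 = -2.2 mOsm/kg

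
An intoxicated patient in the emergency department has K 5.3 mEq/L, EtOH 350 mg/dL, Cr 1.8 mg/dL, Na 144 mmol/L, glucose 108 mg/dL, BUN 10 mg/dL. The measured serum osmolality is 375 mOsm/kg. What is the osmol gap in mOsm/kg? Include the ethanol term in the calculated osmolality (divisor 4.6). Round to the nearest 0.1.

1.3 mOsm/kg

Calculated osmolality = 2·Na + glucose/18 + BUN/2.8 + ethanol/4.6
= 2·144 + 108/18 + 10/2.8 + 350/4.6
= 288 + 6 + 3.57 + 76.09
= 373.66 mOsm/kg ≈ 373.7 mOsm/kg
Osmolar gap = measured − calculated = 375 − 373.7 = 1.3 mOsm/kg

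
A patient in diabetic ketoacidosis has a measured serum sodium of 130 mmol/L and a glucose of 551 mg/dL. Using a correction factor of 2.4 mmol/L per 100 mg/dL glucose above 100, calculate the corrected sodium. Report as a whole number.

141 mmol/L

Corrected Na = measured Na + 2.4 · (glucose − 100)/100
= 130 + 2.4 · (551 − 100)/100
= 130 + 10.8
= 140.8 mmol/L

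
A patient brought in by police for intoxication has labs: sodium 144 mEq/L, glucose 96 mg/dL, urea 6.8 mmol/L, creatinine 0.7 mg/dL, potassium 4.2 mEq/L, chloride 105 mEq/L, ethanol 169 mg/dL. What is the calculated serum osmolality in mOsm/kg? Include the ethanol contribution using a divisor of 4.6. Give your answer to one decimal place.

Calculated osmolality = 2·Na + glucose/18 + urea + ethanol/4.6
= 2·144 + 96/18 + 6.8 + 169/4.6
= 288 + 5.33 + 6.80 + 36.74
= 336.87 mOsm/kg

336.9 mOsm/kg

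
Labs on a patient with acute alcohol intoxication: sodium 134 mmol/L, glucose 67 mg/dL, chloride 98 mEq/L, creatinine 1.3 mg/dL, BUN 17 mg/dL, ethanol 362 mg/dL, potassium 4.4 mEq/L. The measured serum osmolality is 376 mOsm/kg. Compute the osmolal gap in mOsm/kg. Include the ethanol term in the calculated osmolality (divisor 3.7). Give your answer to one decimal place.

0.4 mOsm/kg

Calculated osmolality = 2·Na + glucose/18 + BUN/2.8 + ethanol/3.7
= 2·134 + 67/18 + 17/2.8 + 362/3.7
= 268 + 3.72 + 6.07 + 97.84
= 375.63 mOsm/kg ≈ 375.6 mOsm/kg
Osmolar gap = measured − calculated = 376 − 375.6 = 0.4 mOsm/kg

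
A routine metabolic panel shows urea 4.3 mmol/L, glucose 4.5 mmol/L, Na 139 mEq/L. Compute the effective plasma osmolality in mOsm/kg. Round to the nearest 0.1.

Effective osmolality excludes urea (freely permeant across cell membranes):
2·Na + glucose
= 2·139 + 4.5
= 278 + 4.5
= 282.5 mOsm/kg

282.5 mOsm/kg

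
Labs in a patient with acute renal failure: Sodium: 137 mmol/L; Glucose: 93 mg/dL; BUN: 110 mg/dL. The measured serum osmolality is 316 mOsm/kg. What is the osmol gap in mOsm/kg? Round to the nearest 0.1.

-2.5 mOsm/kg

Calculated osmolality = 2·Na + glucose/18 + BUN/2.8
= 2·137 + 93/18 + 110/2.8
= 274 + 5.17 + 39.29
= 318.46 mOsm/kg ≈ 318.5 mOsm/kg
Osmolar gap = measured − calculated = 316 − 318.5 = -2.5 mOsm/kg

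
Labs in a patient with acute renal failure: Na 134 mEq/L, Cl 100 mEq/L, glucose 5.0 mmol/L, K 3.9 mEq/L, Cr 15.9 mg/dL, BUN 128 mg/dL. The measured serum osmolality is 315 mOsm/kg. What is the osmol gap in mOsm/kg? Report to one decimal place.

-3.7 mOsm/kg

Calculated osmolality = 2·Na + glucose + BUN/2.8
= 2·134 + 5 + 128/2.8
= 268 + 5 + 45.71
= 318.71 mOsm/kg ≈ 318.7 mOsm/kg
Osmolar gap = measured − calculated = 315 − 318.7 = -3.7 mOsm/kg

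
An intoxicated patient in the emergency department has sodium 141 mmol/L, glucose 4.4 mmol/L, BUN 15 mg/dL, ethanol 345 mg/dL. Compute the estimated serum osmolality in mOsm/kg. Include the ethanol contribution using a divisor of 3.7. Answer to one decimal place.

385.0 mOsm/kg

Calculated osmolality = 2·Na + glucose + BUN/2.8 + ethanol/3.7
= 2·141 + 4.4 + 15/2.8 + 345/3.7
= 282 + 4.40 + 5.36 + 93.24
= 385 mOsm/kg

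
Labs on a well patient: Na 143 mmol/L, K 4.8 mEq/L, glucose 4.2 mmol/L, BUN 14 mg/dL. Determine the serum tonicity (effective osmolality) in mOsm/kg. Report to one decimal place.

290.2 mOsm/kg

Effective osmolality excludes urea (freely permeant across cell membranes):
2·Na + glucose
= 2·143 + 4.2
= 286 + 4.2
= 290.2 mOsm/kg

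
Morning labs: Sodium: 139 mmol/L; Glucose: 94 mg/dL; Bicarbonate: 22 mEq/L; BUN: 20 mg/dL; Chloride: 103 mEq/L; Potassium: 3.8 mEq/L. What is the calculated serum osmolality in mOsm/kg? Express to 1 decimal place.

290.4 mOsm/kg

Calculated osmolality = 2·Na + glucose/18 + BUN/2.8
= 2·139 + 94/18 + 20/2.8
= 278 + 5.22 + 7.14
= 290.36 mOsm/kg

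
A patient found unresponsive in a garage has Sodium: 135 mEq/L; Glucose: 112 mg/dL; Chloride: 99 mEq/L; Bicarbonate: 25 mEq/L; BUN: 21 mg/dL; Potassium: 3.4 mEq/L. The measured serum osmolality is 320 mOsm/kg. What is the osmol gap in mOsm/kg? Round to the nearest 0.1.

Calculated osmolality = 2·Na + glucose/18 + BUN/2.8
= 2·135 + 112/18 + 21/2.8
= 270 + 6.22 + 7.50
= 283.72 mOsm/kg ≈ 283.7 mOsm/kg
Osmolar gap = measured − calculated = 320 − 283.7 = 36.3 mOsm/kg

36.3 mOsm/kg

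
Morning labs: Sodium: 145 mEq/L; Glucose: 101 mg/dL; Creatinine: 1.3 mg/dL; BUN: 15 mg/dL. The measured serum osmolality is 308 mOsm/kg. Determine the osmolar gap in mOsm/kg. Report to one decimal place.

Calculated osmolality = 2·Na + glucose/18 + BUN/2.8
= 2·145 + 101/18 + 15/2.8
= 290 + 5.61 + 5.36
= 300.97 mOsm/kg ≈ 301.0 mOsm/kg
Osmolar gap = measured − calculated = 308 − 301.0 = 7.0 mOsm/kg

7.0 mOsm/kg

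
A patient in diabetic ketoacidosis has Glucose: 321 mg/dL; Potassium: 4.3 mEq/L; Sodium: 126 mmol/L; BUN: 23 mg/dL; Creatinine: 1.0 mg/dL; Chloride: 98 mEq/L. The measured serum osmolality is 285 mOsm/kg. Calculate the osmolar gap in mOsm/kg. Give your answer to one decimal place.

7.0 mOsm/kg

Calculated osmolality = 2·Na + glucose/18 + BUN/2.8
= 2·126 + 321/18 + 23/2.8
= 252 + 17.83 + 8.21
= 278.04 mOsm/kg ≈ 278.0 mOsm/kg
Osmolar gap = measured − calculated = 285 − 278.0 = 7.0 mOsm/kg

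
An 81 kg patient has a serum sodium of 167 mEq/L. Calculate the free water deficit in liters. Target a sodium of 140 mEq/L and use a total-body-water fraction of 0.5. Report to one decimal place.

TBW = 0.5 · 81 = 40.5 L
Free water deficit = TBW · (Na/140 − 1)
= 40.5 · (167/140 − 1)
= 40.5 · 0.1929
= 7.81 L

7.8 L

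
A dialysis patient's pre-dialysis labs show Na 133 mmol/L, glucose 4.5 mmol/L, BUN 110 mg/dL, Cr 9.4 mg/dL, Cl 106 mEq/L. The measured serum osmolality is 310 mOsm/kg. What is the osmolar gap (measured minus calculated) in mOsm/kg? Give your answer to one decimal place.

Calculated osmolality = 2·Na + glucose + BUN/2.8
= 2·133 + 4.5 + 110/2.8
= 266 + 4.50 + 39.29
= 309.79 mOsm/kg ≈ 309.8 mOsm/kg
Osmolar gap = measured − calculated = 310 − 309.8 = 0.2 mOsm/kg

0.2 mOsm/kg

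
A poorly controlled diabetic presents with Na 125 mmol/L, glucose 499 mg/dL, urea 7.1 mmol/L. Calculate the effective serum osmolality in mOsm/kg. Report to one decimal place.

Effective osmolality excludes urea (freely permeant across cell membranes):
2·Na + glucose/18
= 2·125 + 499/18
= 250 + 27.72
= 277.72 mOsm/kg

277.7 mOsm/kg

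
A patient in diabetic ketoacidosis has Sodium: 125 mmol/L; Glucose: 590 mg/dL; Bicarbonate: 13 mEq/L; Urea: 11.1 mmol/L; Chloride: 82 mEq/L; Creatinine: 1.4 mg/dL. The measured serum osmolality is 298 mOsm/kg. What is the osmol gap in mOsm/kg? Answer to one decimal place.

Calculated osmolality = 2·Na + glucose/18 + urea
= 2·125 + 590/18 + 11.1
= 250 + 32.78 + 11.10
= 293.88 mOsm/kg ≈ 293.9 mOsm/kg
Osmolar gap = measured − calculated = 298 − 293.9 = 4.1 mOsm/kg

4.1 mOsm/kg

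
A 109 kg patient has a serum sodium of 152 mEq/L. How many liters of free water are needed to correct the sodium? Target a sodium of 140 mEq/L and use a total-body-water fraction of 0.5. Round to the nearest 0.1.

TBW = 0.5 · 109 = 54.5 L
Free water deficit = TBW · (Na/140 − 1)
= 54.5 · (152/140 − 1)
= 54.5 · 0.0857
= 4.67 L

4.7 L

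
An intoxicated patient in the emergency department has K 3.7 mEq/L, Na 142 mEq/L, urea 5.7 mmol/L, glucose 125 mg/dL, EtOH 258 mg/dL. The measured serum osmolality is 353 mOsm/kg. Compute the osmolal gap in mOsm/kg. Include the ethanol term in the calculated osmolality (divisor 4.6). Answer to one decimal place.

0.3 mOsm/kg

Calculated osmolality = 2·Na + glucose/18 + urea + ethanol/4.6
= 2·142 + 125/18 + 5.7 + 258/4.6
= 284 + 6.94 + 5.70 + 56.09
= 352.73 mOsm/kg ≈ 352.7 mOsm/kg
Osmolar gap = measured − calculated = 353 − 352.7 = 0.3 mOsm/kg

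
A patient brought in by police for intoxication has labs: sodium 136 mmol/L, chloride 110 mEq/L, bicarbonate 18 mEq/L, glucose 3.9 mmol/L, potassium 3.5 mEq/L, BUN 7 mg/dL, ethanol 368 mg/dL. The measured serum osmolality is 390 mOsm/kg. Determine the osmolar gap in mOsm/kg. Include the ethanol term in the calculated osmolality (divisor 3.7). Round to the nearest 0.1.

12.1 mOsm/kg

Calculated osmolality = 2·Na + glucose + BUN/2.8 + ethanol/3.7
= 2·136 + 3.9 + 7/2.8 + 368/3.7
= 272 + 3.90 + 2.50 + 99.46
= 377.86 mOsm/kg ≈ 377.9 mOsm/kg
Osmolar gap = measured − calculated = 390 − 377.9 = 12.1 mOsm/kg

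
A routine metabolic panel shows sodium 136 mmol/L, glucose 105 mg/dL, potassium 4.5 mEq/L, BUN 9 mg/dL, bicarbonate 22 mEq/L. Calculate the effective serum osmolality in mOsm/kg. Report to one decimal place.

Effective osmolality excludes urea (freely permeant across cell membranes):
2·Na + glucose/18
= 2·136 + 105/18
= 272 + 5.83
= 277.83 mOsm/kg

277.8 mOsm/kg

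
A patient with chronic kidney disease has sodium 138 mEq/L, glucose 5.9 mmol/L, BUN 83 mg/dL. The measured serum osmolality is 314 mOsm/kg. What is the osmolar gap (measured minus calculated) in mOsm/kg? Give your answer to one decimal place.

2.5 mOsm/kg

Calculated osmolality = 2·Na + glucose + BUN/2.8
= 2·138 + 5.9 + 83/2.8
= 276 + 5.90 + 29.64
= 311.54 mOsm/kg ≈ 311.5 mOsm/kg
Osmolar gap = measured − calculated = 314 − 311.5 = 2.5 mOsm/kg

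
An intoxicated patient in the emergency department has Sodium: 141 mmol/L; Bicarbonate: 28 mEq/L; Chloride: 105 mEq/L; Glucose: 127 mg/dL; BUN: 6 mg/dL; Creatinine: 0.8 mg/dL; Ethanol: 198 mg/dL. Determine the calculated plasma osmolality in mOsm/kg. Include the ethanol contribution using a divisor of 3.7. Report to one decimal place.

344.7 mOsm/kg

Calculated osmolality = 2·Na + glucose/18 + BUN/2.8 + ethanol/3.7
= 2·141 + 127/18 + 6/2.8 + 198/3.7
= 282 + 7.06 + 2.14 + 53.51
= 344.71 mOsm/kg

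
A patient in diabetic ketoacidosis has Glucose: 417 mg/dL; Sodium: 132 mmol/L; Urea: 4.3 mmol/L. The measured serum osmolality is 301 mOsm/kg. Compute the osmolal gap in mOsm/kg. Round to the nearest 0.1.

9.5 mOsm/kg

Calculated osmolality = 2·Na + glucose/18 + urea
= 2·132 + 417/18 + 4.3
= 264 + 23.17 + 4.30
= 291.47 mOsm/kg ≈ 291.5 mOsm/kg
Osmolar gap = measured − calculated = 301 − 291.5 = 9.5 mOsm/kg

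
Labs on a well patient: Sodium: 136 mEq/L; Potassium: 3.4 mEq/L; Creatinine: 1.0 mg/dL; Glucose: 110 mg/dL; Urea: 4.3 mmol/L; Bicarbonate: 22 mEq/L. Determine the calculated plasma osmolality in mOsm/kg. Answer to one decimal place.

282.4 mOsm/kg

Calculated osmolality = 2·Na + glucose/18 + urea
= 2·136 + 110/18 + 4.3
= 272 + 6.11 + 4.30
= 282.41 mOsm/kg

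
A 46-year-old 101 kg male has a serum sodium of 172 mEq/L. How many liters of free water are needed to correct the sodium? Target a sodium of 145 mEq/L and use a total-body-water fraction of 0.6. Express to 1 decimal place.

11.3 L

TBW = 0.6 · 101 = 60.6 L
Free water deficit = TBW · (Na/145 − 1)
= 60.6 · (172/145 − 1)
= 60.6 · 0.1862
= 11.28 L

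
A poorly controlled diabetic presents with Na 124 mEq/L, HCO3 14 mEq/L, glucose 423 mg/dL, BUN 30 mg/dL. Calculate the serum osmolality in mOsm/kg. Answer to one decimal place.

Calculated osmolality = 2·Na + glucose/18 + BUN/2.8
= 2·124 + 423/18 + 30/2.8
= 248 + 23.50 + 10.71
= 282.21 mOsm/kg

282.2 mOsm/kg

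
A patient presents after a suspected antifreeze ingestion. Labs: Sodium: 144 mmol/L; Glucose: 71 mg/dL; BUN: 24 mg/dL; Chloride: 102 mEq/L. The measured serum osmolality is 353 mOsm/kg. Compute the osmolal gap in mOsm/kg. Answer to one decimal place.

52.5 mOsm/kg

Calculated osmolality = 2·Na + glucose/18 + BUN/2.8
= 2·144 + 71/18 + 24/2.8
= 288 + 3.94 + 8.57
= 300.51 mOsm/kg ≈ 300.5 mOsm/kg
Osmolar gap = measured − calculated = 353 − 300.5 = 52.5 mOsm/kg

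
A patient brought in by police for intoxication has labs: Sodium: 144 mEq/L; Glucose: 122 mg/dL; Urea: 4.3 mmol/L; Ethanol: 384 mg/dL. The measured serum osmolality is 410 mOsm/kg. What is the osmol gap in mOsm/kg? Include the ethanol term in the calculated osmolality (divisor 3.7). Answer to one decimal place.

Calculated osmolality = 2·Na + glucose/18 + urea + ethanol/3.7
= 2·144 + 122/18 + 4.3 + 384/3.7
= 288 + 6.78 + 4.30 + 103.78
= 402.86 mOsm/kg ≈ 402.9 mOsm/kg
Osmolar gap = measured − calculated = 410 − 402.9 = 7.1 mOsm/kg

7.1 mOsm/kg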